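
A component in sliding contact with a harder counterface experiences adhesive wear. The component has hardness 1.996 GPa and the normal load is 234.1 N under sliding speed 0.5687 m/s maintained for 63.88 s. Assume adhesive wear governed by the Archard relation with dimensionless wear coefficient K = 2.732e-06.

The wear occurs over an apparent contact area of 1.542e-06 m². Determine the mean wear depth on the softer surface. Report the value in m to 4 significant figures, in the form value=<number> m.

Intermediate values appear rounded; each operation keeps full precision. Rounded once at the end to four significant figures.
Total distance L = v·t = 0.5687 m/s × 63.88 s = 36.33 m.
Hardness H = 1.996 GPa = 1.996e+09 Pa.
Restated in SI base units: W = 234.1 N, H = 1.996e+09 Pa, K = 2.732e-06.
Volume removed: V = K·W·L/H = 2.732e-06 · 234.1 · 36.33 / 1.996e+09 = 1.164e-11 m³.
Depth of wear h = V/A = 1.164e-11 / 1.542e-06 = 7.549e-06 m.

value=7.549e-06 m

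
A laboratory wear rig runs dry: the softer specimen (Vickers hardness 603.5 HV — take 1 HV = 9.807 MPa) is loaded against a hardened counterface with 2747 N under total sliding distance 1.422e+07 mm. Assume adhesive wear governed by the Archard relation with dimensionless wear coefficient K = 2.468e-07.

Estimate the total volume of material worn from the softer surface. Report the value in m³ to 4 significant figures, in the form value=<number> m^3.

value=1.629e-09 m^3

The intermediates are shown rounded, and all working math runs at exact precision — one last rounding: four significant digits.
Sliding distance L = 1.422e+07 mm = 1.422e+04 m.
Hardness H = 603.5 HV × 9.807 MPa/HV = 5919 MPa = 5.919e+09 Pa.
Working in SI base units: W = 2747 N, H = 5.919e+09 Pa, K = 2.468e-07.
Apply Archard: V = K·W·L/H = 2.468e-07 · 2747 · 1.422e+04 / 5.919e+09 = 1.629e-09 m³.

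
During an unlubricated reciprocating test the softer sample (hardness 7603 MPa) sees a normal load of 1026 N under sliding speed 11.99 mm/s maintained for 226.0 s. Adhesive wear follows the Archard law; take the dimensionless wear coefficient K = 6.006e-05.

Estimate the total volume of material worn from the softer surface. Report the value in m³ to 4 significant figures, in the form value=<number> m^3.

value=2.196e-11 m^3

All working math maintains exact precision; the intermediates appear rounded; a lone final rounding to 4 significant digits.
Sliding speed v = 11.99 mm/s = 0.01199 m/s. Distance covered L = v·t = 0.01199 m/s × 226.0 s = 2.710 m.
Hardness H = 7603 MPa = 7.603e+09 Pa.
Expressed in SI base units: W = 1026 N, H = 7.603e+09 Pa, K = 6.006e-05.
The Archard volume V = K·W·L/H = 6.006e-05 · 1026 · 2.710 / 7.603e+09 = 2.196e-11 m³.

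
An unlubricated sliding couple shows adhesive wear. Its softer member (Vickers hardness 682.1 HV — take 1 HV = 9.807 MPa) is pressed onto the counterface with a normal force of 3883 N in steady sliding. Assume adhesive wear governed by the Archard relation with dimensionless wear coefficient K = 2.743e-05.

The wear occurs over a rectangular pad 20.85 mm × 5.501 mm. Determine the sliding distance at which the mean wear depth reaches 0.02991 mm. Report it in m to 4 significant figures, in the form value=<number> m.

value=215.5 m

The intermediates are shown rounded. The computation carries full precision — rounded just once to four significant digits.
Convert: Hardness H = 682.1 HV × 9.807 MPa/HV = 6689 MPa = 6.689e+09 Pa.
Convert: Pad sides 20.85 mm × 5.501 mm = 0.02085 m × 0.005501 m. Contact area A = 0.02085 m × 0.005501 m = 1.147e-04 m².
Convert: Depth limit h_lim = 0.02991 mm = 2.991e-05 m.
Collected in SI base units: W = 3883 N, H = 6.689e+09 Pa, K = 2.743e-05.
Allowed volume V_lim = h_lim·A = 2.991e-05 · 1.147e-04 = 3.431e-09 m³.
Inverting, life L = V_lim·H/(K·W) = 3.431e-09 · 6.689e+09 / (2.743e-05 · 3883) = 215.5 m.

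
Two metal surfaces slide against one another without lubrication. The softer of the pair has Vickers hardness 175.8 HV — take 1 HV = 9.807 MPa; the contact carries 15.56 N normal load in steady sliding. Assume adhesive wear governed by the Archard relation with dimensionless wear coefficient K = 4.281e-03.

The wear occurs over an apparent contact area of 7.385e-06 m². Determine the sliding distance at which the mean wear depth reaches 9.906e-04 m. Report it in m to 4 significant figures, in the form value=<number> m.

value=189.3 m

Every step holds full precision — intermediates are displayed rounded — one final rounding, at 4 significant figures.
Convert: Hardness H = 175.8 HV × 9.807 MPa/HV = 1724 MPa = 1.724e+09 Pa.
As SI base values: W = 15.56 N, H = 1.724e+09 Pa, K = 4.281e-03.
Allowed volume V_lim = h_lim·A = 9.906e-04 · 7.385e-06 = 7.316e-09 m³.
Sliding life L = V_lim·H/(K·W) = 7.316e-09 · 1.724e+09 / (4.281e-03 · 15.56) = 189.3 m.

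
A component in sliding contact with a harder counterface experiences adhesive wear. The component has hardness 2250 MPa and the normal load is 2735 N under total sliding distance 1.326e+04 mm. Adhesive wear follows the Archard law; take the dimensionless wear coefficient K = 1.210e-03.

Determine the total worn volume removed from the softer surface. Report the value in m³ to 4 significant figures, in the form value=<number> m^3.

The algebra carries full float precision — intermediate values are shown rounded, and rounded just once: four significant digits.
Convert: Distance covered L = 1.326e+04 mm = 13.26 m.
Convert: Hardness H = 2250 MPa = 2.250e+09 Pa.
In SI base units: W = 2735 N, H = 2.250e+09 Pa, K = 1.210e-03.
Apply Archard: V = K·W·L/H = 1.210e-03 · 2735 · 13.26 / 2.250e+09 = 1.950e-08 m³.

value=1.950e-08 m^3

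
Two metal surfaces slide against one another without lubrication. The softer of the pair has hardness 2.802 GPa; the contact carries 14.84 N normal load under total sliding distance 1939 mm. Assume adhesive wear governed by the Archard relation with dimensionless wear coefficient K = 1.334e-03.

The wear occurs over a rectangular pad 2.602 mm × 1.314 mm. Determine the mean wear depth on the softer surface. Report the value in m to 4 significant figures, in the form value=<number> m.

Displayed values are rounded — all arithmetic carries full precision. Rounded once at the end: 4 significant figures.
Convert: Sliding distance L = 1939 mm = 1.939 m.
Convert: Hardness H = 2.802 GPa = 2.802e+09 Pa.
Convert: Pad sides 2.602 mm × 1.314 mm = 0.002602 m × 0.001314 m. Contact area A = 0.002602 m × 0.001314 m = 3.419e-06 m².
In SI base units, W = 14.84 N, H = 2.802e+09 Pa, K = 1.334e-03.
Worn volume V = K·W·L/H = 1.334e-03 · 14.84 · 1.939 / 2.802e+09 = 1.370e-11 m³.
Average depth h = V/A = 1.370e-11 / 3.419e-06 = 4.007e-06 m.

value=4.007e-06 m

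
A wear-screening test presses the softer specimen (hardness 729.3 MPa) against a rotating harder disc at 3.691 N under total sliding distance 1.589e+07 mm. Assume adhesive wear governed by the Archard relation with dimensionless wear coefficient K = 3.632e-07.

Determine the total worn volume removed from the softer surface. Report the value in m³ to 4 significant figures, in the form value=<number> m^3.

value=2.921e-11 m^3

Intermediates are displayed rounded. Every step maintains full precision. Rounded once at the end to four significant digits.
Total distance L = 1.589e+07 mm = 1.589e+04 m.
Hardness H = 729.3 MPa = 7.293e+08 Pa.
Expressed in SI base units: W = 3.691 N, H = 7.293e+08 Pa, K = 3.632e-07.
Apply Archard: V = K·W·L/H = 3.632e-07 · 3.691 · 1.589e+04 / 7.293e+08 = 2.921e-11 m³.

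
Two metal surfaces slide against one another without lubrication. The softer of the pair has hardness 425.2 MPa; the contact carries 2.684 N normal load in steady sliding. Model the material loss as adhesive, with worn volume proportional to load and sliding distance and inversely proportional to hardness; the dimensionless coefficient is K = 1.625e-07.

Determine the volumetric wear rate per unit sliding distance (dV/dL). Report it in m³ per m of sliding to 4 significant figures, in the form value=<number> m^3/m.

All working math carries exact precision. The intermediates are displayed rounded; a lone final rounding: 4 significant figures.
Convert: Hardness H = 425.2 MPa = 4.252e+08 Pa.
In SI base units: W = 2.684 N, H = 4.252e+08 Pa, K = 1.625e-07.
Sliding wear rate dV/dL = K·W/H, per unit distance: 1.625e-07 · 2.684 / 4.252e+08 = 1.026e-15 m³/m.

value=1.026e-15 m^3/m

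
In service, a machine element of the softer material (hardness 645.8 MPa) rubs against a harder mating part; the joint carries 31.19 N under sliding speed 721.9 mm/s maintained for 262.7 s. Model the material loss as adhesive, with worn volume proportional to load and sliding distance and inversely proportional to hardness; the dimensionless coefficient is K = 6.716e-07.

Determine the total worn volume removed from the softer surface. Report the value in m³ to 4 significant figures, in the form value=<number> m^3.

The algebra maintains full float precision; intermediates are printed rounded — rounded once at the end to 4 significant figures.
Sliding speed v = 721.9 mm/s = 0.7219 m/s. The distance L = v·t = 0.7219 m/s × 262.7 s = 189.6 m.
Hardness H = 645.8 MPa = 6.458e+08 Pa.
Collected in SI base units: W = 31.19 N, H = 6.458e+08 Pa, K = 6.716e-07.
Volume removed: V = K·W·L/H = 6.716e-07 · 31.19 · 189.6 / 6.458e+08 = 6.151e-12 m³.

value=6.151e-12 m^3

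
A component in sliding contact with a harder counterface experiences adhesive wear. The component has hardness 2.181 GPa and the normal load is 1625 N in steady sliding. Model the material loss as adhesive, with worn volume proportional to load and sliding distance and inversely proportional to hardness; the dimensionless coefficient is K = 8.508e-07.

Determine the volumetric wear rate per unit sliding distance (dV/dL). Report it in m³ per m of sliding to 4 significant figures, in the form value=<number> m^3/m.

Intermediate values appear rounded — the algebra carries full float precision, and a single final rounding, at 4 significant figures.
Hardness H = 2.181 GPa = 2.181e+09 Pa.
In SI base units, W = 1625 N, H = 2.181e+09 Pa, K = 8.508e-07.
The wear rate dV/dL = K·W/H, per unit distance: 8.508e-07 · 1625 / 2.181e+09 = 6.339e-13 m³/m.

value=6.339e-13 m^3/m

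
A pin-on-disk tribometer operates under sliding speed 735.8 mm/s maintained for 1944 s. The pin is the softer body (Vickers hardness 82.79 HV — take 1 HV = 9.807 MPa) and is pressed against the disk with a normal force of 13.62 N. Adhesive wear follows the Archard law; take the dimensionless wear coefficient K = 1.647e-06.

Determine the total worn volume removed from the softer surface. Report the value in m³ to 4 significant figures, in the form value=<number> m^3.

value=3.952e-11 m^3

The intermediates appear rounded; each operation runs at exact precision — one final rounding, at four significant figures.
Convert: Sliding speed v = 735.8 mm/s = 0.7358 m/s. Distance L = v·t = 0.7358 m/s × 1944 s = 1430 m.
Convert: Hardness H = 82.79 HV × 9.807 MPa/HV = 811.9 MPa = 8.119e+08 Pa.
Restated in SI base units: W = 13.62 N, H = 8.119e+08 Pa, K = 1.647e-06.
Volume removed: V = K·W·L/H = 1.647e-06 · 13.62 · 1430 / 8.119e+08 = 3.952e-11 m³.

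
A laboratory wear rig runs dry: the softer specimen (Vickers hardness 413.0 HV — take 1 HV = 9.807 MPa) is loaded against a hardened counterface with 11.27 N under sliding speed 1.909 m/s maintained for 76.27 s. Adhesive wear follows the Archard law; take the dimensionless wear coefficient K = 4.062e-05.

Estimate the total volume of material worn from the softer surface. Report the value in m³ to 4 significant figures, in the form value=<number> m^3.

value=1.646e-11 m^3

Displayed values are rounded; the computation carries full precision; rounded just once, at four significant figures.
Convert: Path length L = v·t = 1.909 m/s × 76.27 s = 145.6 m.
Convert: Hardness H = 413.0 HV × 9.807 MPa/HV = 4050 MPa = 4.050e+09 Pa.
As SI base values: W = 11.27 N, H = 4.050e+09 Pa, K = 4.062e-05.
Archard relation: V = K·W·L/H = 4.062e-05 · 11.27 · 145.6 / 4.050e+09 = 1.646e-11 m³.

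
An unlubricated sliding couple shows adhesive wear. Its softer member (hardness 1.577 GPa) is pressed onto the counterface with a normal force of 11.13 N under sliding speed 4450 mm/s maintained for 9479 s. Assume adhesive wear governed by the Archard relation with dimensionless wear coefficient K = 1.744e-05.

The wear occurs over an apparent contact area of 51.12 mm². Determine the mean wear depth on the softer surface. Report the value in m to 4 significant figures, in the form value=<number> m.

Intermediate values are printed rounded; the computation runs at full float precision — one last rounding: four significant figures.
Sliding speed v = 4450 mm/s = 4.450 m/s. Total distance L = v·t = 4.450 m/s × 9479 s = 4.218e+04 m.
Hardness H = 1.577 GPa = 1.577e+09 Pa.
Contact area A = 51.12 mm² = 5.112e-05 m².
In SI base units: W = 11.13 N, H = 1.577e+09 Pa, K = 1.744e-05.
Archard relation: V = K·W·L/H = 1.744e-05 · 11.13 · 4.218e+04 / 1.577e+09 = 5.192e-09 m³.
Mean depth h = V/A = 5.192e-09 / 5.112e-05 = 1.016e-04 m.

value=1.016e-04 m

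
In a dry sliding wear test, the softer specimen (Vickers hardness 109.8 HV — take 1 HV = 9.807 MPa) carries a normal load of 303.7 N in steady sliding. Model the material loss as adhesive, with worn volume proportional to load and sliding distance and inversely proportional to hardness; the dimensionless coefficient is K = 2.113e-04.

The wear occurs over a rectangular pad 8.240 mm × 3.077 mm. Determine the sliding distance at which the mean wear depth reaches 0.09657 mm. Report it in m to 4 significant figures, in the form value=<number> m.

value=41.09 m

Intermediates are displayed rounded; the computation keeps full precision. Rounded once at the end: four significant figures.
Hardness H = 109.8 HV × 9.807 MPa/HV = 1077 MPa = 1.077e+09 Pa.
Pad sides 8.240 mm × 3.077 mm = 0.008240 m × 0.003077 m. Contact area A = 0.008240 m × 0.003077 m = 2.535e-05 m².
Depth limit h_lim = 0.09657 mm = 9.657e-05 m.
Collected in SI base units: W = 303.7 N, H = 1.077e+09 Pa, K = 2.113e-04.
Wearable volume V_lim = h_lim·A = 9.657e-05 · 2.535e-05 = 2.448e-09 m³.
Inverting, life L = V_lim·H/(K·W) = 2.448e-09 · 1.077e+09 / (2.113e-04 · 303.7) = 41.09 m.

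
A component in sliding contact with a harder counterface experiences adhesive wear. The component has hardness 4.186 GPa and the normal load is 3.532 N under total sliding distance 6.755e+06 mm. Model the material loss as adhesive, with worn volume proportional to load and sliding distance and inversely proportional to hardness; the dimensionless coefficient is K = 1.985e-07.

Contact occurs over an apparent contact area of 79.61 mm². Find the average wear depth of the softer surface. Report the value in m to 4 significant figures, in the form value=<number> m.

value=1.421e-08 m

The algebra maintains full precision — intermediates are printed rounded. Rounded once at the end, at four significant figures.
Convert: Distance L = 6.755e+06 mm = 6755 m.
Convert: Hardness H = 4.186 GPa = 4.186e+09 Pa.
Convert: Contact area A = 79.61 mm² = 7.961e-05 m².
Working in SI base units: W = 3.532 N, H = 4.186e+09 Pa, K = 1.985e-07.
By Archard's law, V = K·W·L/H = 1.985e-07 · 3.532 · 6755 / 4.186e+09 = 1.131e-12 m³.
Mean depth h = V/A = 1.131e-12 / 7.961e-05 = 1.421e-08 m.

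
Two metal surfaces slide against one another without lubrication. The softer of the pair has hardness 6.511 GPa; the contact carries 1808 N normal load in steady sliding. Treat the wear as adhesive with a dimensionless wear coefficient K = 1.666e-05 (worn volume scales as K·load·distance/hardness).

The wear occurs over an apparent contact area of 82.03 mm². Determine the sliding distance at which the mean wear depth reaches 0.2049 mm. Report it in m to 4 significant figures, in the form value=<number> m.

Intermediates are shown rounded. All arithmetic carries full precision. Rounded just once: four significant figures.
Hardness H = 6.511 GPa = 6.511e+09 Pa.
Contact area A = 82.03 mm² = 8.203e-05 m².
Depth limit h_lim = 0.2049 mm = 2.049e-04 m.
Restated in SI base units: W = 1808 N, H = 6.511e+09 Pa, K = 1.666e-05.
At the depth limit, V_lim = h_lim·A = 2.049e-04 · 8.203e-05 = 1.681e-08 m³.
Inverting, life L = V_lim·H/(K·W) = 1.681e-08 · 6.511e+09 / (1.666e-05 · 1808) = 3633 m.

value=3633 m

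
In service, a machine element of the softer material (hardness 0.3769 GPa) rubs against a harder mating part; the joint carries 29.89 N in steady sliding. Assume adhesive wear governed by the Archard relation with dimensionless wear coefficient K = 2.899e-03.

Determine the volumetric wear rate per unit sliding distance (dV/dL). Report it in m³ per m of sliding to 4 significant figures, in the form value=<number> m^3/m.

value=2.299e-10 m^3/m

Intermediates are shown rounded; all working math carries full float precision. Rounded once at the end: four significant digits.
Hardness H = 0.3769 GPa = 3.769e+08 Pa.
Restated in SI base units: W = 29.89 N, H = 3.769e+08 Pa, K = 2.899e-03.
Sliding wear rate dV/dL = K·W/H: 2.899e-03 · 29.89 / 3.769e+08 = 2.299e-10 m³/m.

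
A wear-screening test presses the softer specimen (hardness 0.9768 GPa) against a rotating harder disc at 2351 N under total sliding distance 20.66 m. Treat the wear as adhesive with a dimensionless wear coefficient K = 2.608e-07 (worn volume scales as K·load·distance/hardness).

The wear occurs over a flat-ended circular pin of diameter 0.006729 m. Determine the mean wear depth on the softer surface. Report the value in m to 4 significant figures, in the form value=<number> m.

value=3.647e-07 m

Every step carries exact precision — intermediate values appear rounded; rounded once at the end to 4 significant figures.
Hardness H = 0.9768 GPa = 9.768e+08 Pa.
Contact area A = π·d²/4 = π·(0.006729 m)²/4 = 3.556e-05 m².
In SI base units, W = 2351 N, H = 9.768e+08 Pa, K = 2.608e-07.
By Archard's law, V = K·W·L/H = 2.608e-07 · 2351 · 20.66 / 9.768e+08 = 1.297e-11 m³.
Wear depth h = V/A = 1.297e-11 / 3.556e-05 = 3.647e-07 m.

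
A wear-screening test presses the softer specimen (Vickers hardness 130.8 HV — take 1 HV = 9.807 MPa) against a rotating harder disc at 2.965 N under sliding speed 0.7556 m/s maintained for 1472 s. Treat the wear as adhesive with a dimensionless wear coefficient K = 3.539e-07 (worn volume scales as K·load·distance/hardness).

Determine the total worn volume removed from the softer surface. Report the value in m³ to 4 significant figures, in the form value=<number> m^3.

value=9.098e-13 m^3

All working math maintains full float precision; intermediate values are printed rounded, and one last rounding: four significant digits.
Path length L = v·t = 0.7556 m/s × 1472 s = 1112 m.
Hardness H = 130.8 HV × 9.807 MPa/HV = 1283 MPa = 1.283e+09 Pa.
Restated in SI base units: W = 2.965 N, H = 1.283e+09 Pa, K = 3.539e-07.
By Archard's law, V = K·W·L/H = 3.539e-07 · 2.965 · 1112 / 1.283e+09 = 9.098e-13 m³.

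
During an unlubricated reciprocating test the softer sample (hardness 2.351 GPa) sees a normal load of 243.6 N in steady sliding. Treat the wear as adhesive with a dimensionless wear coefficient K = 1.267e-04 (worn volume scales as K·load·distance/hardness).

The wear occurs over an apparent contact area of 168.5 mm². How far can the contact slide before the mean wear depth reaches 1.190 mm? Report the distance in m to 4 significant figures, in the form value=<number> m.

Intermediate values are shown rounded. All arithmetic runs at full precision, and rounded once at the end to four significant figures.
Convert: Hardness H = 2.351 GPa = 2.351e+09 Pa.
Convert: Contact area A = 168.5 mm² = 1.685e-04 m².
Convert: Depth limit h_lim = 1.190 mm = 0.001190 m.
In SI base units: W = 243.6 N, H = 2.351e+09 Pa, K = 1.267e-04.
Volume at the limit: V_lim = h_lim·A = 0.001190 · 1.685e-04 = 2.005e-07 m³.
Sliding life L = V_lim·H/(K·W) = 2.005e-07 · 2.351e+09 / (1.267e-04 · 243.6) = 1.527e+04 m.

value=1.527e+04 m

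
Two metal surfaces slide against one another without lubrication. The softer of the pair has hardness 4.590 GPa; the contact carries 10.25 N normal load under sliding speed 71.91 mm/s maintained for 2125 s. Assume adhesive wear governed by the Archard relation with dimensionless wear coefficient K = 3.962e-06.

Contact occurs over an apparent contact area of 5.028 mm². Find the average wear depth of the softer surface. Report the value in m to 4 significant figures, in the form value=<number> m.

Each operation carries exact precision, and intermediate values appear rounded. Rounded once at the end: four significant digits.
Sliding speed v = 71.91 mm/s = 0.07191 m/s. Distance covered L = v·t = 0.07191 m/s × 2125 s = 152.8 m.
Hardness H = 4.590 GPa = 4.590e+09 Pa.
Contact area A = 5.028 mm² = 5.028e-06 m².
Collected in SI base units: W = 10.25 N, H = 4.590e+09 Pa, K = 3.962e-06.
By Archard's law, V = K·W·L/H = 3.962e-06 · 10.25 · 152.8 / 4.590e+09 = 1.352e-12 m³.
Depth h = V/A = 1.352e-12 / 5.028e-06 = 2.689e-07 m.

value=2.689e-07 m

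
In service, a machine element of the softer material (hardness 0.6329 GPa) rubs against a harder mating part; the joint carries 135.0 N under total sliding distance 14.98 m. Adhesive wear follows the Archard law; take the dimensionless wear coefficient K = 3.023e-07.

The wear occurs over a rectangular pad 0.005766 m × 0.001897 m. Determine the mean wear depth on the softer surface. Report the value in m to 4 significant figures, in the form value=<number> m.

All working math carries full float precision; displayed values are rounded. Rounded once at the end, at four significant figures.
Hardness H = 0.6329 GPa = 6.329e+08 Pa.
Contact area A = 0.005766 m × 0.001897 m = 1.094e-05 m².
Working in SI base units: W = 135.0 N, H = 6.329e+08 Pa, K = 3.023e-07.
Archard volume V = K·W·L/H = 3.023e-07 · 135.0 · 14.98 / 6.329e+08 = 9.659e-13 m³.
Wear depth h = V/A = 9.659e-13 / 1.094e-05 = 8.831e-08 m.

value=8.831e-08 m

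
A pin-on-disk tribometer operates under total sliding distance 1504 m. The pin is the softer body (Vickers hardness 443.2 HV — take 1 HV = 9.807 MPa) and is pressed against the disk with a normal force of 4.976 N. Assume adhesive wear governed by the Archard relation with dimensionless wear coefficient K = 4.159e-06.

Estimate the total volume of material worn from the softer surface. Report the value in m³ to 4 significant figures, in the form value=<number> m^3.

All arithmetic holds exact precision; intermediates appear rounded; rounded once at the end, at four significant digits.
Hardness H = 443.2 HV × 9.807 MPa/HV = 4346 MPa = 4.346e+09 Pa.
As SI base values: W = 4.976 N, H = 4.346e+09 Pa, K = 4.159e-06.
By Archard's law, V = K·W·L/H = 4.159e-06 · 4.976 · 1504 / 4.346e+09 = 7.161e-12 m³.

value=7.161e-12 m^3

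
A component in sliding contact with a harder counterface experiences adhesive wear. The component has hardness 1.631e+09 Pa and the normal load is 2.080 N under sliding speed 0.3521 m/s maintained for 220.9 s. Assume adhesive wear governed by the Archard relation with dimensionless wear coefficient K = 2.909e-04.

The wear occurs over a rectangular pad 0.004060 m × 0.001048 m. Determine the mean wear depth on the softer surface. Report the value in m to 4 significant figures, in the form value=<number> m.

The intermediates are displayed rounded; the computation keeps full precision, and one final rounding, at four significant digits.
Convert: Path length L = v·t = 0.3521 m/s × 220.9 s = 77.78 m.
Convert: Contact area A = 0.004060 m × 0.001048 m = 4.255e-06 m².
Working in SI base units: W = 2.080 N, H = 1.631e+09 Pa, K = 2.909e-04.
Volume removed: V = K·W·L/H = 2.909e-04 · 2.080 · 77.78 / 1.631e+09 = 2.885e-11 m³.
Mean depth h = V/A = 2.885e-11 / 4.255e-06 = 6.782e-06 m.

value=6.782e-06 m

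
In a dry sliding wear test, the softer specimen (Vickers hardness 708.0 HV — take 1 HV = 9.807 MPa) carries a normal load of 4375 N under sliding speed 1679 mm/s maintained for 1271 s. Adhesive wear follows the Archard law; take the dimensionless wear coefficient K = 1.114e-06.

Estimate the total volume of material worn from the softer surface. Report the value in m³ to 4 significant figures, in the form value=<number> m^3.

Intermediate values are displayed rounded. Every step keeps full precision. Rounded just once, at four significant figures.
Convert: Sliding speed v = 1679 mm/s = 1.679 m/s. Distance covered L = v·t = 1.679 m/s × 1271 s = 2134 m.
Convert: Hardness H = 708.0 HV × 9.807 MPa/HV = 6943 MPa = 6.943e+09 Pa.
As SI base values: W = 4375 N, H = 6.943e+09 Pa, K = 1.114e-06.
The Archard volume V = K·W·L/H = 1.114e-06 · 4375 · 2134 / 6.943e+09 = 1.498e-09 m³.

value=1.498e-09 m^3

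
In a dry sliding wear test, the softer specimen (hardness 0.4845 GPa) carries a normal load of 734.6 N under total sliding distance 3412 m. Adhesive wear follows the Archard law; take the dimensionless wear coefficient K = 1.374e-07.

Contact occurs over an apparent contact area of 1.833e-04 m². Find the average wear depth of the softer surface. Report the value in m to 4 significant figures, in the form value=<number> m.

value=3.878e-06 m

All working math maintains full precision — intermediate values are shown rounded; rounded just once to 4 significant figures.
Hardness H = 0.4845 GPa = 4.845e+08 Pa.
Working in SI base units: W = 734.6 N, H = 4.845e+08 Pa, K = 1.374e-07.
By Archard's law, V = K·W·L/H = 1.374e-07 · 734.6 · 3412 / 4.845e+08 = 7.108e-10 m³.
Depth of wear h = V/A = 7.108e-10 / 1.833e-04 = 3.878e-06 m.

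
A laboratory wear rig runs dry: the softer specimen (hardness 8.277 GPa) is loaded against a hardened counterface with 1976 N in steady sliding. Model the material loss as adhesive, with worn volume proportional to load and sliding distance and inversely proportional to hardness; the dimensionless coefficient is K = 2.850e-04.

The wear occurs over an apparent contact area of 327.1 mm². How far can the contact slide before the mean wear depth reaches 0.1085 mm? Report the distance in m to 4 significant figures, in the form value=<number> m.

value=521.6 m

The intermediates appear rounded — each operation keeps full float precision — a single final rounding: 4 significant digits.
Convert: Hardness H = 8.277 GPa = 8.277e+09 Pa.
Convert: Contact area A = 327.1 mm² = 3.271e-04 m².
Convert: Depth limit h_lim = 0.1085 mm = 1.085e-04 m.
Expressed in SI base units: W = 1976 N, H = 8.277e+09 Pa, K = 2.850e-04.
Allowed volume V_lim = h_lim·A = 1.085e-04 · 3.271e-04 = 3.549e-08 m³.
Sliding life L = V_lim·H/(K·W) = 3.549e-08 · 8.277e+09 / (2.850e-04 · 1976) = 521.6 m.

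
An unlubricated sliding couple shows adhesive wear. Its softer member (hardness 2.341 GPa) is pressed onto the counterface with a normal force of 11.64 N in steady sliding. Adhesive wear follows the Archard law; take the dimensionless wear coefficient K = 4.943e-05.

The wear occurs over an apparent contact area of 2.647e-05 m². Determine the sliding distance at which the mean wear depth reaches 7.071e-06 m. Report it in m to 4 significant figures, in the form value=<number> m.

value=761.5 m

All working math runs at full float precision, and intermediates are displayed rounded — a single final rounding to four significant digits.
Convert: Hardness H = 2.341 GPa = 2.341e+09 Pa.
In SI base units: W = 11.64 N, H = 2.341e+09 Pa, K = 4.943e-05.
Allowed volume V_lim = h_lim·A = 7.071e-06 · 2.647e-05 = 1.872e-10 m³.
Life L = V_lim·H/(K·W) = 1.872e-10 · 2.341e+09 / (4.943e-05 · 11.64) = 761.5 m.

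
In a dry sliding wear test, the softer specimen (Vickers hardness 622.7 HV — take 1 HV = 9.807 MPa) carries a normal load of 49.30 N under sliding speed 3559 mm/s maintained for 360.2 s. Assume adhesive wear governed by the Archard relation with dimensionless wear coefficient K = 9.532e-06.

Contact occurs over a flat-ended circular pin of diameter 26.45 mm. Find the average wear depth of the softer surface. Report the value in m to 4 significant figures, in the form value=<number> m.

value=1.795e-07 m

The intermediates appear rounded. Every step maintains full float precision — a single final rounding to four significant digits.
Convert: Sliding speed v = 3559 mm/s = 3.559 m/s. Distance covered L = v·t = 3.559 m/s × 360.2 s = 1282 m.
Convert: Hardness H = 622.7 HV × 9.807 MPa/HV = 6107 MPa = 6.107e+09 Pa.
Convert: Pin diameter d = 26.45 mm = 0.02645 m. Contact area A = π·d²/4 = π·(0.02645 m)²/4 = 5.495e-04 m².
SI base units throughout: W = 49.30 N, H = 6.107e+09 Pa, K = 9.532e-06.
Archard volume V = K·W·L/H = 9.532e-06 · 49.30 · 1282 / 6.107e+09 = 9.865e-11 m³.
Depth h = V/A = 9.865e-11 / 5.495e-04 = 1.795e-07 m.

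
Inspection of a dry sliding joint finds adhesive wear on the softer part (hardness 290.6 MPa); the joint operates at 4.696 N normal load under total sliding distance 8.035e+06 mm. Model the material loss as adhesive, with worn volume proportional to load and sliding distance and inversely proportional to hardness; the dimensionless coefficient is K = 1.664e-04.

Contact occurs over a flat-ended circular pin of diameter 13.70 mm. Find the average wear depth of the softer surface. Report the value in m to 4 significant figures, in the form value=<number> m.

value=1.466e-04 m

All working math runs at exact precision — intermediate values appear rounded — rounded once at the end, at 4 significant digits.
Path length L = 8.035e+06 mm = 8035 m.
Hardness H = 290.6 MPa = 2.906e+08 Pa.
Pin diameter d = 13.70 mm = 0.01370 m. Contact area A = π·d²/4 = π·(0.01370 m)²/4 = 1.474e-04 m².
In SI base units, W = 4.696 N, H = 2.906e+08 Pa, K = 1.664e-04.
Archard volume V = K·W·L/H = 1.664e-04 · 4.696 · 8035 / 2.906e+08 = 2.161e-08 m³.
Depth of wear h = V/A = 2.161e-08 / 1.474e-04 = 1.466e-04 m.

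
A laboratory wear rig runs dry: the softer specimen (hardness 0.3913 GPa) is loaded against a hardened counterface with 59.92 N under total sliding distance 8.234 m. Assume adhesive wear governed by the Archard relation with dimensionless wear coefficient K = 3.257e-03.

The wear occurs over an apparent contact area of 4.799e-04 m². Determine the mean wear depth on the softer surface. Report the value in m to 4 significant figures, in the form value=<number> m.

value=8.557e-06 m

All arithmetic keeps exact precision; intermediates are printed rounded — a lone final rounding, at 4 significant digits.
Convert: Hardness H = 0.3913 GPa = 3.913e+08 Pa.
SI base units throughout: W = 59.92 N, H = 3.913e+08 Pa, K = 3.257e-03.
Archard relation: V = K·W·L/H = 3.257e-03 · 59.92 · 8.234 / 3.913e+08 = 4.107e-09 m³.
Wear depth h = V/A = 4.107e-09 / 4.799e-04 = 8.557e-06 m.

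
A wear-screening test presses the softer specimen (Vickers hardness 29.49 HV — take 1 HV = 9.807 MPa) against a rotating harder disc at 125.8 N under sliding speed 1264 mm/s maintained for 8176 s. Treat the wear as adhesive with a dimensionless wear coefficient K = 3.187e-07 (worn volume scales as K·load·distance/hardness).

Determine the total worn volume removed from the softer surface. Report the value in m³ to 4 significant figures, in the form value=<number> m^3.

value=1.433e-09 m^3

Every step keeps exact precision, and intermediates are shown rounded, and rounded once at the end: four significant digits.
Convert: Sliding speed v = 1264 mm/s = 1.264 m/s. The distance L = v·t = 1.264 m/s × 8176 s = 1.033e+04 m.
Convert: Hardness H = 29.49 HV × 9.807 MPa/HV = 289.2 MPa = 2.892e+08 Pa.
Collected in SI base units: W = 125.8 N, H = 2.892e+08 Pa, K = 3.187e-07.
Archard relation: V = K·W·L/H = 3.187e-07 · 125.8 · 1.033e+04 / 2.892e+08 = 1.433e-09 m³.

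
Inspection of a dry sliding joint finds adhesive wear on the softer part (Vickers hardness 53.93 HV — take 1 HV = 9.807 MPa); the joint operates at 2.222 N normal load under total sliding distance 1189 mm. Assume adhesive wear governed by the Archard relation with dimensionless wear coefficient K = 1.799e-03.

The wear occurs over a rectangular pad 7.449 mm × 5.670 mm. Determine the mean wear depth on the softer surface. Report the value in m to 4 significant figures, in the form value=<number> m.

value=2.128e-07 m

Intermediates are shown rounded. Each operation runs at exact precision. Rounded once at the end: four significant digits.
The distance L = 1189 mm = 1.189 m.
Hardness H = 53.93 HV × 9.807 MPa/HV = 528.9 MPa = 5.289e+08 Pa.
Pad sides 7.449 mm × 5.670 mm = 0.007449 m × 0.005670 m. Contact area A = 0.007449 m × 0.005670 m = 4.224e-05 m².
SI base units throughout: W = 2.222 N, H = 5.289e+08 Pa, K = 1.799e-03.
The Archard volume V = K·W·L/H = 1.799e-03 · 2.222 · 1.189 / 5.289e+08 = 8.986e-12 m³.
Wear depth h = V/A = 8.986e-12 / 4.224e-05 = 2.128e-07 m.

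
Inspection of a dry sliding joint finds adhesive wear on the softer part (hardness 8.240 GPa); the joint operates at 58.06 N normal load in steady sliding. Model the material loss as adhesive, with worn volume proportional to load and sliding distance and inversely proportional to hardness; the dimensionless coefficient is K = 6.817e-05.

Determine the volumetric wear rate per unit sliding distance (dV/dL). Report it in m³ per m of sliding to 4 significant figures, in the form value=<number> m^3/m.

value=4.803e-13 m^3/m

Quoted intermediates are rounded; the computation keeps full precision; one last rounding, at 4 significant figures.
Hardness H = 8.240 GPa = 8.240e+09 Pa.
As SI base values: W = 58.06 N, H = 8.240e+09 Pa, K = 6.817e-05.
Wear rate dV/dL = K·W/H (no L dependence): 6.817e-05 · 58.06 / 8.240e+09 = 4.803e-13 m³/m.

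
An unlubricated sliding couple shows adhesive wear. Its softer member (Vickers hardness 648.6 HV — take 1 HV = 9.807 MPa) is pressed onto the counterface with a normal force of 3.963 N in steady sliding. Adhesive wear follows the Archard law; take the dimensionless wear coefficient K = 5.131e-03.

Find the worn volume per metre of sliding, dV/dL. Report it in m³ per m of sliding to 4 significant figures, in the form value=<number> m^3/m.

value=3.197e-12 m^3/m

Intermediates appear rounded. Every step holds full float precision — rounded once at the end to four significant figures.
Hardness H = 648.6 HV × 9.807 MPa/HV = 6361 MPa = 6.361e+09 Pa.
Expressed in SI base units: W = 3.963 N, H = 6.361e+09 Pa, K = 5.131e-03.
Sliding wear rate dV/dL = K·W/H: 5.131e-03 · 3.963 / 6.361e+09 = 3.197e-12 m³/m.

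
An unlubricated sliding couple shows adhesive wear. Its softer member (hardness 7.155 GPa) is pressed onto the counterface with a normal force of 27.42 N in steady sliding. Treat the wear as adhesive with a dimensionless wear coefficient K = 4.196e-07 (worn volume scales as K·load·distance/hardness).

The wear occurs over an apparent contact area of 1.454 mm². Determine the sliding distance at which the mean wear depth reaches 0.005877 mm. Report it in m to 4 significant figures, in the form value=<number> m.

The algebra holds full float precision. Intermediates appear rounded, and a single final rounding, at 4 significant digits.
Convert: Hardness H = 7.155 GPa = 7.155e+09 Pa.
Convert: Contact area A = 1.454 mm² = 1.454e-06 m².
Convert: Depth limit h_lim = 0.005877 mm = 5.877e-06 m.
Collected in SI base units: W = 27.42 N, H = 7.155e+09 Pa, K = 4.196e-07.
Limit volume V_lim = h_lim·A = 5.877e-06 · 1.454e-06 = 8.545e-12 m³.
Inverting, life L = V_lim·H/(K·W) = 8.545e-12 · 7.155e+09 / (4.196e-07 · 27.42) = 5314 m.

value=5314 m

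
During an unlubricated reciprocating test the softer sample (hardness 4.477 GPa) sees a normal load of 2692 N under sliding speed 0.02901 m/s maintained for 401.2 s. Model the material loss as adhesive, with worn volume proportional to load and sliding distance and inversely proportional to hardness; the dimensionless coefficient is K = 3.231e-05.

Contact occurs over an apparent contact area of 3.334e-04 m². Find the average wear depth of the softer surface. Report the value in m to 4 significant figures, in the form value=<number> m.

value=6.782e-07 m

Each operation runs at exact precision, and quoted intermediates are rounded, and one last rounding: 4 significant figures.
Distance covered L = v·t = 0.02901 m/s × 401.2 s = 11.64 m.
Hardness H = 4.477 GPa = 4.477e+09 Pa.
Restated in SI base units: W = 2692 N, H = 4.477e+09 Pa, K = 3.231e-05.
Volume removed: V = K·W·L/H = 3.231e-05 · 2692 · 11.64 / 4.477e+09 = 2.261e-10 m³.
Depth of wear h = V/A = 2.261e-10 / 3.334e-04 = 6.782e-07 m.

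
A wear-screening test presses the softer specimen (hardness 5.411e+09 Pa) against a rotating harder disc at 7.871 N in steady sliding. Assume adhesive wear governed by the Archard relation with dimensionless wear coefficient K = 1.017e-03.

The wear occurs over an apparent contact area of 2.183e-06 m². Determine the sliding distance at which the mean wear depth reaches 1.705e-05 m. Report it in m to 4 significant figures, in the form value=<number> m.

The algebra runs at exact precision — the intermediates are shown rounded; one last rounding, at four significant digits.
In SI base units, W = 7.871 N, H = 5.411e+09 Pa, K = 1.017e-03.
Permissible volume V_lim = h_lim·A = 1.705e-05 · 2.183e-06 = 3.722e-11 m³.
Sliding life L = V_lim·H/(K·W) = 3.722e-11 · 5.411e+09 / (1.017e-03 · 7.871) = 25.16 m.

value=25.16 m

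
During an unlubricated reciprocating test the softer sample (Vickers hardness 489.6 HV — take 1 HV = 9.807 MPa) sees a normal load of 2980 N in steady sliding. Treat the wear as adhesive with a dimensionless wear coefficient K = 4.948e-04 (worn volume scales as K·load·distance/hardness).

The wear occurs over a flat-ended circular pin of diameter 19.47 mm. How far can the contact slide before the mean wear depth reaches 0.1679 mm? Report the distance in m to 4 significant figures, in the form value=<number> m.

value=162.8 m

Intermediate values are printed rounded — the computation maintains full precision; one final rounding to 4 significant digits.
Hardness H = 489.6 HV × 9.807 MPa/HV = 4802 MPa = 4.802e+09 Pa.
Pin diameter d = 19.47 mm = 0.01947 m. Contact area A = π·d²/4 = π·(0.01947 m)²/4 = 2.977e-04 m².
Depth limit h_lim = 0.1679 mm = 1.679e-04 m.
SI base units throughout: W = 2980 N, H = 4.802e+09 Pa, K = 4.948e-04.
At the depth limit, V_lim = h_lim·A = 1.679e-04 · 2.977e-04 = 4.999e-08 m³.
Sliding life L = V_lim·H/(K·W) = 4.999e-08 · 4.802e+09 / (4.948e-04 · 2980) = 162.8 m.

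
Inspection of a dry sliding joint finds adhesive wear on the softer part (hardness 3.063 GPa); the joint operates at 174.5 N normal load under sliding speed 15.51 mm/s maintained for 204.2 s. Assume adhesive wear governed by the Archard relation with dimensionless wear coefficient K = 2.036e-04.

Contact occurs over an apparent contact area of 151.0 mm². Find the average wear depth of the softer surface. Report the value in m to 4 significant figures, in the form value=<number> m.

value=2.433e-07 m

All working math maintains exact precision; the intermediates are printed rounded. Rounded once at the end to 4 significant figures.
Sliding speed v = 15.51 mm/s = 0.01551 m/s. Total distance L = v·t = 0.01551 m/s × 204.2 s = 3.167 m.
Hardness H = 3.063 GPa = 3.063e+09 Pa.
Contact area A = 151.0 mm² = 1.510e-04 m².
Collected in SI base units: W = 174.5 N, H = 3.063e+09 Pa, K = 2.036e-04.
Wear volume V = K·W·L/H = 2.036e-04 · 174.5 · 3.167 / 3.063e+09 = 3.674e-11 m³.
Wear depth h = V/A = 3.674e-11 / 1.510e-04 = 2.433e-07 m.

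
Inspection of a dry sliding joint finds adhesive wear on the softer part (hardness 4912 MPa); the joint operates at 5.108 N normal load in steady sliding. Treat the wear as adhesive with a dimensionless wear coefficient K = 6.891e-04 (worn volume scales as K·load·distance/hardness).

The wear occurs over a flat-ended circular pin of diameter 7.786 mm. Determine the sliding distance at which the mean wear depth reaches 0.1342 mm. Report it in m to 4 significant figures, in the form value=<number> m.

All working math carries full precision. Shown intermediates are rounded, and a single final rounding, at four significant digits.
Convert: Hardness H = 4912 MPa = 4.912e+09 Pa.
Convert: Pin diameter d = 7.786 mm = 0.007786 m. Contact area A = π·d²/4 = π·(0.007786 m)²/4 = 4.761e-05 m².
Convert: Depth limit h_lim = 0.1342 mm = 1.342e-04 m.
Expressed in SI base units: W = 5.108 N, H = 4.912e+09 Pa, K = 6.891e-04.
Allowed volume V_lim = h_lim·A = 1.342e-04 · 4.761e-05 = 6.390e-09 m³.
Sliding life L = V_lim·H/(K·W) = 6.390e-09 · 4.912e+09 / (6.891e-04 · 5.108) = 8917 m.

value=8917 m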